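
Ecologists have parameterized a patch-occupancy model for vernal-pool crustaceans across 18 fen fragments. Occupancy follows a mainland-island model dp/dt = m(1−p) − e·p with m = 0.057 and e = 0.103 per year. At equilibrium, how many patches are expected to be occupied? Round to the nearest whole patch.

p* = m/(m+e) = 0.057/0.1600 = 0.3563.
Expected occupied patches = N × p* = 18 × 0.3563 = 6.41 ≈ 6.

6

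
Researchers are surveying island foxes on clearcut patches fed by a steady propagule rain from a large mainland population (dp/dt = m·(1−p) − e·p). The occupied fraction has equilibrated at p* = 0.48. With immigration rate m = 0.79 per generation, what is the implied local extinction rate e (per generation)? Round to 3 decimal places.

0.856

At equilibrium m(1−p*) = e·p*, so e = m(1−p*)/p*.
e = 0.79 × 0.5200 / 0.48 = 0.8558.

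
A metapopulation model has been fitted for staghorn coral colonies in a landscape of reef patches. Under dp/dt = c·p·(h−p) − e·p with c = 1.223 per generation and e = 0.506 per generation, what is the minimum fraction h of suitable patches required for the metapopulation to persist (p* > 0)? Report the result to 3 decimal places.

p* = h − e/c is positive only when h > e/c.
h_min = e/c = 0.506/1.223 = 0.4137.

0.414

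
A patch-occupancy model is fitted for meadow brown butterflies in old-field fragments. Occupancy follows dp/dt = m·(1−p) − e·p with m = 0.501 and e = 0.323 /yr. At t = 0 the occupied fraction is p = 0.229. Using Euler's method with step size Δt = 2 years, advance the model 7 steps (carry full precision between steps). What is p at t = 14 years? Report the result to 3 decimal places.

Update rule: p ← p + [m·(1−p) − e·p]·Δt with Δt = 2.
p: 0.22900 → 0.85361  (Δp = +0.62461)
p: 0.85361 → 0.44886  (Δp = -0.40475)
p: 0.44886 → 0.71114  (Δp = +0.26228)
p: 0.71114 → 0.54118  (Δp = -0.16995)
p: 0.54118 → 0.65131  (Δp = +0.11013)
p: 0.65131 → 0.57995  (Δp = -0.07136)
p: 0.57995 → 0.62619  (Δp = +0.04624)

0.626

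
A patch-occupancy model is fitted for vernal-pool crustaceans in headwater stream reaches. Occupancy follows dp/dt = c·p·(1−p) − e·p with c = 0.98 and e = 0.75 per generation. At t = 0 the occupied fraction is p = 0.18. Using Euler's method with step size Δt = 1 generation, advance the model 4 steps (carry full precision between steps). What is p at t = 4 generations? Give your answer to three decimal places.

0.211

Update rule: p ← p + [c·p·(1−p) − e·p]·Δt with Δt = 1.
t = 1: p = 0.18000 + (+0.00965) = 0.18965
t = 2: p = 0.18965 + (+0.00837) = 0.19802
t = 3: p = 0.19802 + (+0.00712) = 0.20514
t = 4: p = 0.20514 + (+0.00594) = 0.21108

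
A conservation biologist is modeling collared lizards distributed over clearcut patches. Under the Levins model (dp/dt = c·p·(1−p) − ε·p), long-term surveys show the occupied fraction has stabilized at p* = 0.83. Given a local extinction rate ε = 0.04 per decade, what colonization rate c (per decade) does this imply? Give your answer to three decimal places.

0.235

At equilibrium c(1−p*) = ε, so c = ε/(1−p*).
c = 0.04/(1 − 0.83) = 0.04/0.1700 = 0.2353.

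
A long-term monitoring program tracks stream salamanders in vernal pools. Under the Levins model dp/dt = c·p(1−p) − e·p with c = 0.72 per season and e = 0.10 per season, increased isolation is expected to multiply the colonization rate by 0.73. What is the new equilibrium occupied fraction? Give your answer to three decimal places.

0.810

Before: p* = 1 − 0.10/0.72 = 0.8611.
After the change, c = 0.5256, e = 0.1, so p* = 1 − 0.1/0.5256 = 0.8097.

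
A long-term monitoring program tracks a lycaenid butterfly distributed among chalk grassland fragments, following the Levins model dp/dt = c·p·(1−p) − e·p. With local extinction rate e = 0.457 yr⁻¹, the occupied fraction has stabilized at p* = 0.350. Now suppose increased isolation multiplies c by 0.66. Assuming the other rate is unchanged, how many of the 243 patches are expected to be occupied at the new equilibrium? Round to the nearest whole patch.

4

Balance c(1−p*) = e gives c = e/(1 − 0.35000) = 0.457/0.65000 = 0.70308.
New p* = 1 − e/c = 1 − 0.45700/0.46403 = 0.01515.
Expected occupied = 243 × 0.01515 = 3.68 ≈ 4.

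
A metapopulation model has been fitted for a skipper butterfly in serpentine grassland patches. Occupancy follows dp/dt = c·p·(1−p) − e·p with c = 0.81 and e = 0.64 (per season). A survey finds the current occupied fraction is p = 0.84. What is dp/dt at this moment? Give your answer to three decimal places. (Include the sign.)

-0.429

Colonization term: c·p·(1−p) = 0.81×0.84×0.1600 = 0.10886.
Extinction term: e·p = 0.53760.
dp/dt = 0.10886 − 0.53760 = -0.42874.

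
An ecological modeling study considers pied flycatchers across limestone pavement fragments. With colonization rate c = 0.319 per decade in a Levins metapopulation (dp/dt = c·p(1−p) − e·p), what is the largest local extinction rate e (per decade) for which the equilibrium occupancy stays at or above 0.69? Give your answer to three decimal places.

1 − e/c ≥ 0.69 ⇒ e ≤ c(1 − 0.69) = 0.319 × 0.3100.
e_max = 0.0989.

0.099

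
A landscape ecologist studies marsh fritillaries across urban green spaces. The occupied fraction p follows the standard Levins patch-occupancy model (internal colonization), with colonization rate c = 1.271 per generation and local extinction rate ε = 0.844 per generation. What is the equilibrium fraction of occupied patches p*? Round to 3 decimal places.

At equilibrium, colonization balances extinction: c·p*·(1−p*) = ε·p*.
So p* = 1 − ε/c = 1 − 0.844/1.271 = 1 − 0.6640 = 0.3360.

0.336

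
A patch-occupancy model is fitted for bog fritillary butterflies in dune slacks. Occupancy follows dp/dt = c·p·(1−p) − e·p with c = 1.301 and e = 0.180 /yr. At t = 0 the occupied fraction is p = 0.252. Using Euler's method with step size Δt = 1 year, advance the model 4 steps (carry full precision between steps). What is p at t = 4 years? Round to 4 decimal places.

Update rule: p ← p + [c·p·(1−p) − e·p]·Δt with Δt = 1.
step 1: Δp = +0.19987, p = 0.45187
step 2: Δp = +0.24090, p = 0.69277
step 3: Δp = +0.15220, p = 0.84498
step 4: Δp = +0.01832, p = 0.86330

0.8633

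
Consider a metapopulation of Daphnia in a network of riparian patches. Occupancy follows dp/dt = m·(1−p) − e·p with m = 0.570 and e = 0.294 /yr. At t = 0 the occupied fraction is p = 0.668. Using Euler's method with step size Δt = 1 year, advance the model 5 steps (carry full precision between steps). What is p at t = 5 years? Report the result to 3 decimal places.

0.660

Update rule: p ← p + [m·(1−p) − e·p]·Δt with Δt = 1.
step 1: Δp = -0.00715, p = 0.66085
step 2: Δp = -0.00097, p = 0.65988
step 3: Δp = -0.00013, p = 0.65974
step 4: Δp = -0.00002, p = 0.65973
step 5: Δp = -0.00000, p = 0.65972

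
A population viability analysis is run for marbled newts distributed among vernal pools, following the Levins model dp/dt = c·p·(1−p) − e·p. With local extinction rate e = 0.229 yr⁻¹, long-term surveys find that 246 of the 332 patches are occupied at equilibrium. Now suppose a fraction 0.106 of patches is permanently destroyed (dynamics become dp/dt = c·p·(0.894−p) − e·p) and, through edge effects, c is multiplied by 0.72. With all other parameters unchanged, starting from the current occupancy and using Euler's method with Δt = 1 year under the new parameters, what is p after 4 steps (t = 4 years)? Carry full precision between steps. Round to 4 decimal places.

0.5596

Observed p* = 246/332 = 0.74096.
Balance c(1−p*) = e gives c = e/(1 − 0.74096) = 0.229/0.25904 = 0.88405.
Starting from p₀ = 0.74096; update p ← p + (dp/dt)·Δt with the new parameters.
p: 0.74096 → 0.64346  (Δp = -0.09750)
p: 0.64346 → 0.59872  (Δp = -0.04474)
p: 0.59872 → 0.57414  (Δp = -0.02458)
p: 0.57414 → 0.55956  (Δp = -0.01459)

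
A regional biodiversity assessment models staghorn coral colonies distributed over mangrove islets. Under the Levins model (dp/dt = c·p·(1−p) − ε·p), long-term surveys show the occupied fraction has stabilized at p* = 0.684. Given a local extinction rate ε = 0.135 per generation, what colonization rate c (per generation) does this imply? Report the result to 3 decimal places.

At equilibrium c(1−p*) = ε, so c = ε/(1−p*).
c = 0.135/(1 − 0.684) = 0.135/0.3160 = 0.4272.

0.427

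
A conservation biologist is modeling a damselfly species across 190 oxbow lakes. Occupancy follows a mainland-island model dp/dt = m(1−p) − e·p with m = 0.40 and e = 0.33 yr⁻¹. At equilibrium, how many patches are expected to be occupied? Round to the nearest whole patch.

104

p* = m/(m+e) = 0.40/0.7300 = 0.5479.
Expected occupied patches = N × p* = 190 × 0.5479 = 104.11 ≈ 104.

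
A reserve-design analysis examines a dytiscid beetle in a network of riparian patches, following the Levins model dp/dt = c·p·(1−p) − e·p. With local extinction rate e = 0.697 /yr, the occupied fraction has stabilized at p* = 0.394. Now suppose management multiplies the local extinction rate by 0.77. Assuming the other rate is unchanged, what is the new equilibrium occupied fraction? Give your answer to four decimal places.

0.5334

Balance c(1−p*) = e gives c = e/(1 − 0.39400) = 0.697/0.60600 = 1.15017.
New p* = 1 − e/c = 1 − 0.53669/1.15017 = 0.53338.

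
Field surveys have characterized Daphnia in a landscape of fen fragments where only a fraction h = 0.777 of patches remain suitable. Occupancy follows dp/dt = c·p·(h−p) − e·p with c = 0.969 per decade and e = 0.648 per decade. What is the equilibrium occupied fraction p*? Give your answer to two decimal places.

Setting dp/dt = 0 and dividing by p* gives c·(h−p*) = e.
So p* = h − e/c = 0.777 − 0.648/0.969 = 0.777 − 0.6687 = 0.1083.

0.11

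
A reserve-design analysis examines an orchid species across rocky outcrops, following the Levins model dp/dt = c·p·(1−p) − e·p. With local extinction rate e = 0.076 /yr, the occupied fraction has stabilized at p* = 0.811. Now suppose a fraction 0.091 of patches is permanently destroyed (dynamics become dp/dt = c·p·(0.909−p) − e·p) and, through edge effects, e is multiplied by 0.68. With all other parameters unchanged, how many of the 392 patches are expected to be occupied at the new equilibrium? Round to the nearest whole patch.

306

Balance c(1−p*) = e gives c = e/(1 − 0.81100) = 0.076/0.18900 = 0.40212.
New p* = 0.909 − e/c = 0.909 − 0.05168/0.40212 = 0.78048.
Expected occupied = 392 × 0.78048 = 305.95 ≈ 306.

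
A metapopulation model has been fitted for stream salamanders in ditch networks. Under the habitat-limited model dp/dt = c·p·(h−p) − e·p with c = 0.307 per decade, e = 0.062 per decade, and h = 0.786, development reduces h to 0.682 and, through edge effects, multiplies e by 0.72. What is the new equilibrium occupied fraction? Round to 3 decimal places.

0.537

Before: p* = h − e/c = 0.786 − 0.062/0.307 = 0.786 − 0.2020 = 0.5840.
After: c = 0.307, e = 0.04464, h = 0.682; p* = 0.682 − 0.04464/0.307 = 0.5366.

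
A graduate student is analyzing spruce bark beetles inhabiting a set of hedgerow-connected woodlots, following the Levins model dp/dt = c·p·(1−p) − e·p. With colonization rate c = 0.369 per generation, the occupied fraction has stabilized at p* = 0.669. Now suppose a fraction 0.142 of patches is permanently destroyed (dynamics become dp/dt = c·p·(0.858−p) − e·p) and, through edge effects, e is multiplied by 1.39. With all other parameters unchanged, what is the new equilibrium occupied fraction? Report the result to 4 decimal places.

Balance c(1−p*) = e gives e = 0.369×(1 − 0.66900) = 0.12214.
New p* = 0.858 − e/c = 0.858 − 0.16977/0.36900 = 0.39792.

0.3979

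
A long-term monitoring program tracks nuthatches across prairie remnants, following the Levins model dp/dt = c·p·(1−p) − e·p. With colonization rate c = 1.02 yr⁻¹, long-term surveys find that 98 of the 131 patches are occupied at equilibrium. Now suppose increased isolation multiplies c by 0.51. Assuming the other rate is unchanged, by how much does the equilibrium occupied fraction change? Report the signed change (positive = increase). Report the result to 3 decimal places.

Observed p* = 98/131 = 0.74809.
Balance c(1−p*) = e gives e = 1.02×(1 − 0.74809) = 0.25695.
New p* = 1 − e/c = 1 − 0.25695/0.52020 = 0.50606.
Δp* = 0.50606 − 0.74809 = -0.24203.

-0.242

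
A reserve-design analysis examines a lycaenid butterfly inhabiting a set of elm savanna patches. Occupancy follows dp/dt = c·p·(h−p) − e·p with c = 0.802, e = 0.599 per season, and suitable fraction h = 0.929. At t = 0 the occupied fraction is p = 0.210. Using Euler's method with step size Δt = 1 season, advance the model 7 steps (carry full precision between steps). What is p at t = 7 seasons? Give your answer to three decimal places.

Update rule: p ← p + [c·p·(h−p) − e·p]·Δt with Δt = 1.
t = 1: p = 0.21000 + (-0.00470) = 0.20530
t = 2: p = 0.20530 + (-0.00382) = 0.20149
t = 3: p = 0.20149 + (-0.00313) = 0.19836
t = 4: p = 0.19836 + (-0.00258) = 0.19577
t = 5: p = 0.19577 + (-0.00214) = 0.19363
t = 6: p = 0.19363 + (-0.00179) = 0.19184
t = 7: p = 0.19184 + (-0.00150) = 0.19035

0.190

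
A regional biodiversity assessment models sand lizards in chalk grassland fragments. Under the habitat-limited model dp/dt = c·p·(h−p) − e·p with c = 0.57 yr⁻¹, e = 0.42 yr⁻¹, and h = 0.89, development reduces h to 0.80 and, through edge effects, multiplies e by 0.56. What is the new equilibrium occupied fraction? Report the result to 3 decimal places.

0.387

Before: p* = h − e/c = 0.89 − 0.42/0.57 = 0.89 − 0.7368 = 0.1532.
After: c = 0.57, e = 0.2352, h = 0.80; p* = 0.80 − 0.2352/0.57 = 0.3874.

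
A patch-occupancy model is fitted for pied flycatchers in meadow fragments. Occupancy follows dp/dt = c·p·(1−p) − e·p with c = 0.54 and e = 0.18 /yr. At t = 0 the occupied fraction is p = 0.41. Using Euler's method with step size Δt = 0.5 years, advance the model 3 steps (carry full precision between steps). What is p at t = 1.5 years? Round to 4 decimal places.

Update rule: p ← p + [c·p·(1−p) − e·p]·Δt with Δt = 0.5.
step 1: Δp = +0.02841, p = 0.43841
step 2: Δp = +0.02702, p = 0.46543
step 3: Δp = +0.02529, p = 0.49072

0.4907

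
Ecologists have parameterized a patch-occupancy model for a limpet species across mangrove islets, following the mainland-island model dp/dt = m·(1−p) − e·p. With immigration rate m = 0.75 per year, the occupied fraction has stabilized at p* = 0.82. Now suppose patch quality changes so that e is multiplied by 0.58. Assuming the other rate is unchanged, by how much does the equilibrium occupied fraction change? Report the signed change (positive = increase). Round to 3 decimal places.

0.067

Balance m(1−p*) = e·p* gives e = m(1−p*)/p* = 0.75×0.18000/0.82000 = 0.16463.
New p* = m/(m+e) = 0.75000/(0.75000+0.09549) = 0.88706.
Δp* = 0.88706 − 0.82000 = +0.06706.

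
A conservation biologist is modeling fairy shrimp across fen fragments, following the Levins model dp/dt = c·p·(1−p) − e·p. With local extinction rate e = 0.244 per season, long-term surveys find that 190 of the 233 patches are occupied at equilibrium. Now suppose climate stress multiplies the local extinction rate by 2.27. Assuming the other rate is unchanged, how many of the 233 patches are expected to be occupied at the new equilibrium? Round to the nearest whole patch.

Observed p* = 190/233 = 0.81545.
Balance c(1−p*) = e gives c = e/(1 − 0.81545) = 0.244/0.18455 = 1.32213.
New p* = 1 − e/c = 1 − 0.55388/1.32213 = 0.58107.
Expected occupied = 233 × 0.58107 = 135.39 ≈ 135.

135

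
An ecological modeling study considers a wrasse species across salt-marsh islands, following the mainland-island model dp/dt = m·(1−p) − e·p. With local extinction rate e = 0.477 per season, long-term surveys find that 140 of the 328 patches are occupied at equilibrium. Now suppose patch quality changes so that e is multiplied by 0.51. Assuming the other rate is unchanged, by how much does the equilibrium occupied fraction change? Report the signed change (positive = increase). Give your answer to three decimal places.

Observed p* = 140/328 = 0.42683.
Balance m(1−p*) = e·p* gives m = e·p*/(1−p*) = 0.477×0.42683/0.57317 = 0.35521.
New p* = m/(m+e) = 0.35521/(0.35521+0.24327) = 0.59352.
Δp* = 0.59352 − 0.42683 = +0.16669.

0.167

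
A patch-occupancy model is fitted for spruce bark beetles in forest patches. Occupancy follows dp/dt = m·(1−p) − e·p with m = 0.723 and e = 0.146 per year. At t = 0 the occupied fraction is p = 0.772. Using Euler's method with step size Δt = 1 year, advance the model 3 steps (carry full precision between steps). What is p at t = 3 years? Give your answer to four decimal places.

Update rule: p ← p + [m·(1−p) − e·p]·Δt with Δt = 1.
t = 1: p = 0.77200 + (+0.05213) = 0.82413
t = 2: p = 0.82413 + (+0.00683) = 0.83096
t = 3: p = 0.83096 + (+0.00089) = 0.83186

0.8319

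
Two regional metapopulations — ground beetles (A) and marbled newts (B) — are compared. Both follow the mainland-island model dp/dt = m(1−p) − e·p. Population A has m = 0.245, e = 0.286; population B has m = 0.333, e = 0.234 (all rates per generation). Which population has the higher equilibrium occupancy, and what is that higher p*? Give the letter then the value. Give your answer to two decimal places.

B, 0.59

A: p*_A = m/(m+e) = 0.245/0.5310 = 0.4614.
B: p*_B = 0.333/0.5670 = 0.5873.
B is higher at 0.5873.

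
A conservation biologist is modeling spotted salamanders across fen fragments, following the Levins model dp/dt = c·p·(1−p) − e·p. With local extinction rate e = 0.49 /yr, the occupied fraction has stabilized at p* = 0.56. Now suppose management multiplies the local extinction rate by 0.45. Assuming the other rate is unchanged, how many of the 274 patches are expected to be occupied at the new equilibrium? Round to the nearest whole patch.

220

Balance c(1−p*) = e gives c = e/(1 − 0.56000) = 0.49/0.44000 = 1.11364.
New p* = 1 − e/c = 1 − 0.22050/1.11364 = 0.80200.
Expected occupied = 274 × 0.80200 = 219.75 ≈ 220.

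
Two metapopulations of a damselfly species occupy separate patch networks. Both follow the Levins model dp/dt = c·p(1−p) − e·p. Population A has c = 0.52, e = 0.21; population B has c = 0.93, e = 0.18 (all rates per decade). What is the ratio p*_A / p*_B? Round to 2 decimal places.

A: p*_A = 1 − 0.21/0.52 = 0.5962.
B: p*_B = 1 − 0.18/0.93 = 0.8065.
p*_A / p*_B = 0.5962/0.8065 = 0.7392.

0.74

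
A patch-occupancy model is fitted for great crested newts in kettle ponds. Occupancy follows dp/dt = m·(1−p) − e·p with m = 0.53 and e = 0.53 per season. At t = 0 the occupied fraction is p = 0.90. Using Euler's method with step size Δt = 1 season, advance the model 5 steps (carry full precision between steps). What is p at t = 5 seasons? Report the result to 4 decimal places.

Update rule: p ← p + [m·(1−p) − e·p]·Δt with Δt = 1.
step 1: Δp = -0.42400, p = 0.47600
step 2: Δp = +0.02544, p = 0.50144
step 3: Δp = -0.00153, p = 0.49991
step 4: Δp = +0.00009, p = 0.50001
step 5: Δp = -0.00001, p = 0.50000

0.5000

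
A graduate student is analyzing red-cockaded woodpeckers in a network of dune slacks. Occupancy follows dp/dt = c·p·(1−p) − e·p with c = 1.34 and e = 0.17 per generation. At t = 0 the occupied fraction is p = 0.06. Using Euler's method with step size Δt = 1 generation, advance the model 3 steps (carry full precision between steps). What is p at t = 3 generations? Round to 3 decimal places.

0.460

Update rule: p ← p + [c·p·(1−p) − e·p]·Δt with Δt = 1.
p: 0.06000 → 0.12538  (Δp = +0.06538)
p: 0.12538 → 0.25100  (Δp = +0.12563)
p: 0.25100 → 0.46025  (Δp = +0.20925)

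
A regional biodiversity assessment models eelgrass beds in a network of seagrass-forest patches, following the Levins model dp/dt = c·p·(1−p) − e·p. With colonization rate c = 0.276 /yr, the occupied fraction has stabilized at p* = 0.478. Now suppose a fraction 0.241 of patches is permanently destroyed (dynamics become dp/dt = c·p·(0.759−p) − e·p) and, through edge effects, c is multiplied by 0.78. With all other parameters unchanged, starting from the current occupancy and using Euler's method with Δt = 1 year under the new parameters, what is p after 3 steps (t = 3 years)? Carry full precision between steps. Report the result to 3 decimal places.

Balance c(1−p*) = e gives e = 0.276×(1 − 0.47800) = 0.14407.
Starting from p₀ = 0.47800; update p ← p + (dp/dt)·Δt with the new parameters.
t = 1: p = 0.47800 + (-0.03995) = 0.43805
t = 2: p = 0.43805 + (-0.03284) = 0.40521
t = 3: p = 0.40521 + (-0.02752) = 0.37769

0.378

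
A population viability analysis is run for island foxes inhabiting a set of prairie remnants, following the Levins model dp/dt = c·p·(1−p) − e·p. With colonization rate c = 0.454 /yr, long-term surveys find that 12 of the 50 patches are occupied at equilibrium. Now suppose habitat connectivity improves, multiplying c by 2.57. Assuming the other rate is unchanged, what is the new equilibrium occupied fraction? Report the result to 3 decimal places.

Observed p* = 12/50 = 0.24000.
Balance c(1−p*) = e gives e = 0.454×(1 − 0.24000) = 0.34504.
New p* = 1 − e/c = 1 − 0.34504/1.16678 = 0.70428.

0.704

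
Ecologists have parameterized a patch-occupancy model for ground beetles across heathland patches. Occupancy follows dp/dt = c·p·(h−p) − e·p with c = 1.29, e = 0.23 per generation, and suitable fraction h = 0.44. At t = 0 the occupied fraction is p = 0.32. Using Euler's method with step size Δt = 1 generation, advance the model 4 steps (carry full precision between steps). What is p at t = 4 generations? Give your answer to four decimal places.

Update rule: p ← p + [c·p·(h−p) − e·p]·Δt with Δt = 1.
  1  |  dp/dt·Δt = -0.024064  |  p_1 = 0.295936
  2  |  dp/dt·Δt = -0.013068  |  p_2 = 0.282868
  3  |  dp/dt·Δt = -0.007722  |  p_3 = 0.275146
  4  |  dp/dt·Δt = -0.004771  |  p_4 = 0.270375

0.2704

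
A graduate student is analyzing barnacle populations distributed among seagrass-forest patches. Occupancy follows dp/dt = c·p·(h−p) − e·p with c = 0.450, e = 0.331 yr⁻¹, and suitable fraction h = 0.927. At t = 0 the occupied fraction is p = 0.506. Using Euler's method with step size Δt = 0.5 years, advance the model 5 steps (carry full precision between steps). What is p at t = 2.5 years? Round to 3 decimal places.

Update rule: p ← p + [c·p·(h−p) − e·p]·Δt with Δt = 0.5.
step 1: Δp = -0.03581, p = 0.47019
step 2: Δp = -0.02949, p = 0.44070
step 3: Δp = -0.02472, p = 0.41598
step 4: Δp = -0.02102, p = 0.39497
step 5: Δp = -0.01809, p = 0.37688

0.377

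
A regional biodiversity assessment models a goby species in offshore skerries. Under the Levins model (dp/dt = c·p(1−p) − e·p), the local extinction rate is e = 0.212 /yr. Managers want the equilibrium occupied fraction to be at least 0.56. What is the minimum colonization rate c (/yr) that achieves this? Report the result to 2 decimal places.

0.48

p* = 1 − e/c ≥ 0.56 requires e/c ≤ 0.4400, i.e. c ≥ e/0.4400.
c_min = 0.212/0.4400 = 0.4818.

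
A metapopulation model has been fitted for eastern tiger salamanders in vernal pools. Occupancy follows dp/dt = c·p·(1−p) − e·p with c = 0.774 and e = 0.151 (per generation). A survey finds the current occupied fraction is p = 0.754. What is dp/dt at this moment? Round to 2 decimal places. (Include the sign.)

0.03

Colonization term: c·p·(1−p) = 0.774×0.754×0.2460 = 0.14356.
Extinction term: e·p = 0.11385.
dp/dt = 0.14356 − 0.11385 = 0.02971.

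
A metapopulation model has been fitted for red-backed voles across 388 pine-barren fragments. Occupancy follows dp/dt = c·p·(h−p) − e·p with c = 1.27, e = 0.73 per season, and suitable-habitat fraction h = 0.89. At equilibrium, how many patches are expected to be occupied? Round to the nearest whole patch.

p* = h − e/c = 0.89 − 0.5748 = 0.3152.
Expected occupied patches = N × p* = 388 × 0.3152 = 122.30 ≈ 122.

122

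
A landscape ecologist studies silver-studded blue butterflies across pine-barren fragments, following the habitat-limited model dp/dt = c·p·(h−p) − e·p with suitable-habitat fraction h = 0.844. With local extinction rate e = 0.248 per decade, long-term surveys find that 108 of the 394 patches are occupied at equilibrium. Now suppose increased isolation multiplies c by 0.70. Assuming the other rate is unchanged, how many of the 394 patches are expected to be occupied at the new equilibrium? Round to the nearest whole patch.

Observed p* = 108/394 = 0.27411.
Balance c(h−p*) = e gives c = e/(0.844 − 0.27411) = 0.248/0.56989 = 0.43517.
New p* = 0.844 − e/c = 0.844 − 0.24800/0.30462 = 0.02987.
Expected occupied = 394 × 0.02987 = 11.77 ≈ 12.

12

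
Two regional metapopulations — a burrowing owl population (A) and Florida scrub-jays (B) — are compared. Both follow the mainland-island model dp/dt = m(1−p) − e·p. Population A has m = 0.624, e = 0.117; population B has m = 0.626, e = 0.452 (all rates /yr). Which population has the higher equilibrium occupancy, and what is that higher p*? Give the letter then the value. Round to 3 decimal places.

A: p*_A = m/(m+e) = 0.624/0.7410 = 0.8421.
B: p*_B = 0.626/1.0780 = 0.5807.
A is higher at 0.8421.

A, 0.842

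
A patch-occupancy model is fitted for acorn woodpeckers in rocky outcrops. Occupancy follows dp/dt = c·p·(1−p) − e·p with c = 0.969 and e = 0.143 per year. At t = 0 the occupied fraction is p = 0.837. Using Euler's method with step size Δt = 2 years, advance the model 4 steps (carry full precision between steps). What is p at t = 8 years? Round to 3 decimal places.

Update rule: p ← p + [c·p·(1−p) − e·p]·Δt with Δt = 2.
t = 2: p = 0.83700 + (+0.02502) = 0.86202
t = 4: p = 0.86202 + (-0.01603) = 0.84599
t = 6: p = 0.84599 + (+0.01055) = 0.85654
t = 8: p = 0.85654 + (-0.00683) = 0.84971

0.850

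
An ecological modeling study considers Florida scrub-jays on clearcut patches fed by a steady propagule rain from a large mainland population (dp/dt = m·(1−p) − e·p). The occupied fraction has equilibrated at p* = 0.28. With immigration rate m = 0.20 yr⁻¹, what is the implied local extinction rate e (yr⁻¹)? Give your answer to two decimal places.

0.51

At equilibrium m(1−p*) = e·p*, so e = m(1−p*)/p*.
e = 0.20 × 0.7200 / 0.28 = 0.5143.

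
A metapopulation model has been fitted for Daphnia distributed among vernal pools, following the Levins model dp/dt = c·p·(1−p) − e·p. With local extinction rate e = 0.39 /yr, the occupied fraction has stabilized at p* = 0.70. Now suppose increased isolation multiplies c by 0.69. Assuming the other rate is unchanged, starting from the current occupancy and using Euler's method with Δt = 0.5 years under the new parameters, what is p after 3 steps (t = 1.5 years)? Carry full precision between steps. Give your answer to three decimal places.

0.612

Balance c(1−p*) = e gives c = e/(1 − 0.70000) = 0.39/0.30000 = 1.30000.
Starting from p₀ = 0.70000; update p ← p + (dp/dt)·Δt with the new parameters.
  1  |  dp/dt·Δt = -0.042315  |  p_1 = 0.657685
  2  |  dp/dt·Δt = -0.027275  |  p_2 = 0.630410
  3  |  dp/dt·Δt = -0.018432  |  p_3 = 0.611977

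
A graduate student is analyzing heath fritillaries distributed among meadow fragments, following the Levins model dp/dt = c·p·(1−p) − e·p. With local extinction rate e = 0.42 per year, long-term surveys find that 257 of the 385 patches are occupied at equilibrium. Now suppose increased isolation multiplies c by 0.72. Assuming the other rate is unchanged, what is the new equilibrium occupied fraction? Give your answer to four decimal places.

Observed p* = 257/385 = 0.66753.
Balance c(1−p*) = e gives c = e/(1 − 0.66753) = 0.42/0.33247 = 1.26327.
New p* = 1 − e/c = 1 − 0.42000/0.90955 = 0.53823.

0.5382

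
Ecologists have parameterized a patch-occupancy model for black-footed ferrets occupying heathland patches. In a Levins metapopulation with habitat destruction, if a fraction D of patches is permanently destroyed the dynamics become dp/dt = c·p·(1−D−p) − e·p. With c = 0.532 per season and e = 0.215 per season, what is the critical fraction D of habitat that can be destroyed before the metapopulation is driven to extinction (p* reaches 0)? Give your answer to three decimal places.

The nontrivial equilibrium is p* = (1−D) − e/c; extinction occurs when this hits zero.
So D_crit = 1 − e/c = 1 − 0.215/0.532 = 1 − 0.4041 = 0.5959.
Note this equals the original equilibrium occupancy — the Levins extinction-debt result.

0.596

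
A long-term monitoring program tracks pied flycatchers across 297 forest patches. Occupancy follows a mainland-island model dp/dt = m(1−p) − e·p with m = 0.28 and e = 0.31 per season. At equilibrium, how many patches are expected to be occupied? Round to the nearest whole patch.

141

p* = m/(m+e) = 0.28/0.5900 = 0.4746.
Expected occupied patches = N × p* = 297 × 0.4746 = 140.95 ≈ 141.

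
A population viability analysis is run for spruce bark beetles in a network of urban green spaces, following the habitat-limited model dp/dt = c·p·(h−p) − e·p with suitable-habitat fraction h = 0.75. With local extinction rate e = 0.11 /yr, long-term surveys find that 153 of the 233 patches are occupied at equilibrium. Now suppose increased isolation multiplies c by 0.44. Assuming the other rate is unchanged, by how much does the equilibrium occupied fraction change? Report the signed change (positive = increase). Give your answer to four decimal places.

Observed p* = 153/233 = 0.65665.
Balance c(h−p*) = e gives c = e/(0.75 − 0.65665) = 0.11/0.09335 = 1.17836.
New p* = 0.75 − e/c = 0.75 − 0.11000/0.51848 = 0.53784.
Δp* = 0.53784 − 0.65665 = -0.11881.

-0.1188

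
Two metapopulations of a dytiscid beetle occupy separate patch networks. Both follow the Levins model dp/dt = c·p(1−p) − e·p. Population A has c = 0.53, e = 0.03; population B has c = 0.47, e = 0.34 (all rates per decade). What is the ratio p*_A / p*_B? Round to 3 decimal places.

A: p*_A = 1 − 0.03/0.53 = 0.9434.
B: p*_B = 1 − 0.34/0.47 = 0.2766.
p*_A / p*_B = 0.9434/0.2766 = 3.4107.

3.411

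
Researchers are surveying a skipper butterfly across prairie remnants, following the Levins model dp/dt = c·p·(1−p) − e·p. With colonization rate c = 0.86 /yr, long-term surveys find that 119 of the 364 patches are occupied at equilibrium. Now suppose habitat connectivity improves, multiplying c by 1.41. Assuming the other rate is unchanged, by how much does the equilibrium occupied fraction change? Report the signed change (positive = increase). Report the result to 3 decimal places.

0.196

Observed p* = 119/364 = 0.32692.
Balance c(1−p*) = e gives e = 0.86×(1 − 0.32692) = 0.57885.
New p* = 1 − e/c = 1 − 0.57885/1.21260 = 0.52264.
Δp* = 0.52264 − 0.32692 = +0.19572.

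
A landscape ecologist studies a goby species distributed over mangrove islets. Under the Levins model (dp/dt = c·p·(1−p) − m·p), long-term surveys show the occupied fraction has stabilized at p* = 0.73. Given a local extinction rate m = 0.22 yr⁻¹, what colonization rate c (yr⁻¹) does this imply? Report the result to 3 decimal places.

0.815

At equilibrium c(1−p*) = m, so c = m/(1−p*).
c = 0.22/(1 − 0.73) = 0.22/0.2700 = 0.8148.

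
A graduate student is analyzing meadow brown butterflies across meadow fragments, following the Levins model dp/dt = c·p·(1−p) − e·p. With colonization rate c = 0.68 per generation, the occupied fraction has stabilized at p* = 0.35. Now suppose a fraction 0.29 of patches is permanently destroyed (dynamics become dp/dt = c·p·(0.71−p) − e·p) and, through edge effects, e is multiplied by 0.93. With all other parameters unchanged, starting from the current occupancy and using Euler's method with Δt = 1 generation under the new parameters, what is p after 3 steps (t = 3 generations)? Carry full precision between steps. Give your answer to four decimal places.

Balance c(1−p*) = e gives e = 0.68×(1 − 0.35000) = 0.44200.
Starting from p₀ = 0.35000; update p ← p + (dp/dt)·Δt with the new parameters.
  1  |  dp/dt·Δt = -0.058191  |  p_1 = 0.291809
  2  |  dp/dt·Δt = -0.036969  |  p_2 = 0.254840
  3  |  dp/dt·Δt = -0.025879  |  p_3 = 0.228960

0.2290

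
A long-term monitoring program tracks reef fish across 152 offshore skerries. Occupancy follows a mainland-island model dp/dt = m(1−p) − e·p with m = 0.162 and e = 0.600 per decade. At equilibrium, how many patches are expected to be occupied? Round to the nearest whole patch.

p* = m/(m+e) = 0.162/0.7620 = 0.2126.
Expected occupied patches = N × p* = 152 × 0.2126 = 32.31 ≈ 32.

32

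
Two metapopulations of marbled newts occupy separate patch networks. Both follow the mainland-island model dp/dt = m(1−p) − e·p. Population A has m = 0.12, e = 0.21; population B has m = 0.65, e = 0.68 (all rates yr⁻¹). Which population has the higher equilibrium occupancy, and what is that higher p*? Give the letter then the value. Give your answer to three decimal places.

A: p*_A = m/(m+e) = 0.12/0.3300 = 0.3636.
B: p*_B = 0.65/1.3300 = 0.4887.
B is higher at 0.4887.

B, 0.489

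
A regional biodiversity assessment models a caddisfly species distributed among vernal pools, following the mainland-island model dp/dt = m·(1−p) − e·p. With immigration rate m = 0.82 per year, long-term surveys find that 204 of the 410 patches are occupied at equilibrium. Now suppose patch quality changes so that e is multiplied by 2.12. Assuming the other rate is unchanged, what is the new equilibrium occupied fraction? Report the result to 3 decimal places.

Observed p* = 204/410 = 0.49756.
Balance m(1−p*) = e·p* gives e = m(1−p*)/p* = 0.82×0.50244/0.49756 = 0.82804.
New p* = m/(m+e) = 0.82000/(0.82000+1.75544) = 0.31839.

0.318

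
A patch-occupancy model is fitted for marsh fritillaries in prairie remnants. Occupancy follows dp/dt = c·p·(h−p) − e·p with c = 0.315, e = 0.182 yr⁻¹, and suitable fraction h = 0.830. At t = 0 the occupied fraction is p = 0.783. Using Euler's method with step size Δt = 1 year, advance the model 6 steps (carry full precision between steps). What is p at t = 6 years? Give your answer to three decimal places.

0.413

Update rule: p ← p + [c·p·(h−p) − e·p]·Δt with Δt = 1.
  1  |  dp/dt·Δt = -0.130914  |  p_1 = 0.652086
  2  |  dp/dt·Δt = -0.082135  |  p_2 = 0.569951
  3  |  dp/dt·Δt = -0.057043  |  p_3 = 0.512908
  4  |  dp/dt·Δt = -0.042118  |  p_4 = 0.470790
  5  |  dp/dt·Δt = -0.032413  |  p_5 = 0.438377
  6  |  dp/dt·Δt = -0.025706  |  p_6 = 0.412671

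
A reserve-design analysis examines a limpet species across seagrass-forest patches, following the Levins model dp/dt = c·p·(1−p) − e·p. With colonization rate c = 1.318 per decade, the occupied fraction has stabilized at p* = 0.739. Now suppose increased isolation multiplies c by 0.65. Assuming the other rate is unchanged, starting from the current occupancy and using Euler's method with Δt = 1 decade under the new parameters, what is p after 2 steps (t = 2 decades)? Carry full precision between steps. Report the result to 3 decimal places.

0.621

Balance c(1−p*) = e gives e = 1.318×(1 − 0.73900) = 0.34400.
Starting from p₀ = 0.73900; update p ← p + (dp/dt)·Δt with the new parameters.
  1  |  dp/dt·Δt = -0.088975  |  p_1 = 0.650025
  2  |  dp/dt·Δt = -0.028714  |  p_2 = 0.621310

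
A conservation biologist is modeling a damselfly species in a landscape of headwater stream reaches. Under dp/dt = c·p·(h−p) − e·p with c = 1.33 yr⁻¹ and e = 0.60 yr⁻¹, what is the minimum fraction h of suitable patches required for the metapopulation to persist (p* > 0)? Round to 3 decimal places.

0.451

p* = h − e/c is positive only when h > e/c.
h_min = e/c = 0.60/1.33 = 0.4511.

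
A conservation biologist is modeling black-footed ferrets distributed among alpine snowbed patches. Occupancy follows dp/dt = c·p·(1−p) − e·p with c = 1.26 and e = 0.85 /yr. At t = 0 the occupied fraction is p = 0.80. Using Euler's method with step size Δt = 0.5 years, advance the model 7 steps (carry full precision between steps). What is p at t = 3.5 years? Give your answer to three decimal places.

Update rule: p ← p + [c·p·(1−p) − e·p]·Δt with Δt = 0.5.
p: 0.80000 → 0.56080  (Δp = -0.23920)
p: 0.56080 → 0.47763  (Δp = -0.08317)
p: 0.47763 → 0.43182  (Δp = -0.04581)
p: 0.43182 → 0.40287  (Δp = -0.02895)
p: 0.40287 → 0.38321  (Δp = -0.01966)
p: 0.38321 → 0.36925  (Δp = -0.01396)
p: 0.36925 → 0.35905  (Δp = -0.01020)

0.359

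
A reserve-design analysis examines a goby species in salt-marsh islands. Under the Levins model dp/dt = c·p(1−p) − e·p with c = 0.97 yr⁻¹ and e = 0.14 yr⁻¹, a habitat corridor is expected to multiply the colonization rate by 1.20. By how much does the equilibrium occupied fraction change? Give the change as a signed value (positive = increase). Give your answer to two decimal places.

Before: p* = 1 − 0.14/0.97 = 0.8557.
After the change, c = 1.164, e = 0.14, so p* = 1 − 0.14/1.164 = 0.8797.
Δp* = 0.8797 − 0.8557 = +0.0241.

0.02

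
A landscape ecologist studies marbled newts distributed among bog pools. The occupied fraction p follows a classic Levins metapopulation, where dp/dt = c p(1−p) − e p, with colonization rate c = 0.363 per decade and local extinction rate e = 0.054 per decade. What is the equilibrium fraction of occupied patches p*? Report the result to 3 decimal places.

Setting dp/dt = 0 and dividing through by p* gives c·(1−p*) = e.
So p* = 1 − e/c = 1 − 0.054/0.363 = 1 − 0.1488 = 0.8512.

0.851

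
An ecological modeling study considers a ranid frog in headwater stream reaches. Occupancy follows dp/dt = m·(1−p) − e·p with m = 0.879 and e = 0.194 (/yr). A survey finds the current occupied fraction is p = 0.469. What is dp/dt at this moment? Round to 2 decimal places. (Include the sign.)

0.38

Colonization term: m·(1−p) = 0.879×0.5310 = 0.46675.
Extinction term: e·p = 0.09099.
dp/dt = 0.46675 − 0.09099 = 0.37576.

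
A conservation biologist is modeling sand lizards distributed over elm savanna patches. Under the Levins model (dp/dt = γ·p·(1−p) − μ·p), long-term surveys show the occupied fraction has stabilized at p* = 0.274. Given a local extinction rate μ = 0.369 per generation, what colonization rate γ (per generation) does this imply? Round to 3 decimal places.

At equilibrium γ(1−p*) = μ, so γ = μ/(1−p*).
γ = 0.369/(1 − 0.274) = 0.369/0.7260 = 0.5083.

0.508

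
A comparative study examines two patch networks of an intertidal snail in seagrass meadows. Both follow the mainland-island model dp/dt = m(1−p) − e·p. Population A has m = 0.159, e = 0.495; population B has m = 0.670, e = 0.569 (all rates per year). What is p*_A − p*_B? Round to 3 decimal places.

-0.298

A: p*_A = m/(m+e) = 0.159/0.6540 = 0.2431.
B: p*_B = 0.670/1.2390 = 0.5408.
p*_A − p*_B = 0.2431 − 0.5408 = -0.2976.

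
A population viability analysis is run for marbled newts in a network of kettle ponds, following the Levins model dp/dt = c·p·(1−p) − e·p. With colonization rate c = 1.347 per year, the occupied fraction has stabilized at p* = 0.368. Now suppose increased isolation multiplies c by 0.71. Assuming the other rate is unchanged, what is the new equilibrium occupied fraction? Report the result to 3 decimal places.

Balance c(1−p*) = e gives e = 1.347×(1 − 0.36800) = 0.85130.
New p* = 1 − e/c = 1 − 0.85130/0.95637 = 0.10986.

0.110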